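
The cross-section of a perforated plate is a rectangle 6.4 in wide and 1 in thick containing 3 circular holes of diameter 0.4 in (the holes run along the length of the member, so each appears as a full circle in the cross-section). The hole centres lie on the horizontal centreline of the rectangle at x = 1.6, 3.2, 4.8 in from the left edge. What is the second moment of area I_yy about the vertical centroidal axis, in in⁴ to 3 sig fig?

Split into non-overlapping primitives; take the origin at the lower-left of the bounding box.
Plate: 6.4 × 1, A = 6.4 in², x = 3.2 in, Ī = 21.845 in⁴.
Hole 1 (subtracted): ⌀0.4, A = 0.12566 in², x = 1.6 in, Ī = 0.0012566 in⁴.
Hole 2 (subtracted): ⌀0.4, A = 0.12566 in², x = 3.2 in, Ī = 0.0012566 in⁴.
Hole 3 (subtracted): ⌀0.4, A = 0.12566 in², x = 4.8 in, Ī = 0.0012566 in⁴.
By symmetry the centroid is at mid-width, x̄ = 3.2 in.
Transfer each piece to the vertical centroidal axis using Ī + A·d² with d = x − 3.2:
  plate: d = 0 in → contributes +21.845 in⁴
  hole 1: d = -1.6 in → contributes −0.32296 in⁴
  hole 2: d = 0 in → contributes −0.0012566 in⁴
  hole 3: d = 1.6 in → contributes −0.32296 in⁴
Total I = 21.198 in⁴.

I_yy ≈ 21.2 in⁴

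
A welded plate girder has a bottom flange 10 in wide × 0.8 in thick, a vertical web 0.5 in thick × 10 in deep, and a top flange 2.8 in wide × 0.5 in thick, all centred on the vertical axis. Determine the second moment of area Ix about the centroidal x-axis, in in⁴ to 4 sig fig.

Ix ≈ 224.7 in⁴

Break the section into simple shapes (no overlaps), measuring from the bottom-left corner of the bounding box.
Bottom plate: 10 × 0.8, A = 8 in², y = 0.4 in, Ī = 0.426667 in⁴.
Web plate: 0.5 × 10, A = 5 in², y = 5.8 in, Ī = 41.6667 in⁴.
Top plate: 2.8 × 0.5, A = 1.4 in², y = 11.05 in, Ī = 0.0291667 in⁴.
Centroid: ȳ = ΣA·y / ΣA = 3.31042 in.
Transfer each piece to the centroidal x-axis using Ī + A·d² with d = y − 3.31042:
  bottom plate: d = -2.91042 in → contributes +68.1909 in⁴
  web plate: d = 2.48958 in → contributes +72.6568 in⁴
  top plate: d = 7.73958 in → contributes +83.8908 in⁴
Total I = 224.738 in⁴.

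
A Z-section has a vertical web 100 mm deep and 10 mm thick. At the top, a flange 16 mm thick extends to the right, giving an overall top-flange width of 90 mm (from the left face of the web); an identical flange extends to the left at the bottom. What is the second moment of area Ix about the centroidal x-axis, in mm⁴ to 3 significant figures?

Ix ≈ 5.40 × 10⁶ mm⁴

Treat the section as a set of non-overlapping primitives; coordinates are from the bounding-box lower-left.
Web: 10 × 100, A = 1 000 mm², y = 50 mm, Ī = 833 333 mm⁴.
Top flange (beyond web): 80 × 16, A = 1 280 mm², y = 92 mm, Ī = 27 307 mm⁴.
Bottom flange (beyond web): 80 × 16, A = 1 280 mm², y = 8 mm, Ī = 27 307 mm⁴.
Centroid: ȳ = ΣA·y / ΣA = 50 mm.
Transfer each piece to the centroidal x-axis using Ī + A·d² with d = y − 50:
  web: d = 0 mm → contributes +833 333 mm⁴
  top flange (beyond web): d = 42 mm → contributes +2 285 227 mm⁴
  bottom flange (beyond web): d = -42 mm → contributes +2 285 227 mm⁴
Total I = 5 403 787 mm⁴.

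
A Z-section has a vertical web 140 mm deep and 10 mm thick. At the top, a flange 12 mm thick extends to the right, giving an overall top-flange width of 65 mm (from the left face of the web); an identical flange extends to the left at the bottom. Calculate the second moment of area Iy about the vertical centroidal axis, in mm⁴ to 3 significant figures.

Break the section into simple shapes (no overlaps), measuring from the bottom-left corner of the bounding box.
Web: 10 × 140, A = 1 400 mm², x = 60 mm, Ī = 11 667 mm⁴.
Top flange (beyond web): 55 × 12, A = 660 mm², x = 92.5 mm, Ī = 166 375 mm⁴.
Bottom flange (beyond web): 55 × 12, A = 660 mm², x = 27.5 mm, Ī = 166 375 mm⁴.
Centroid: x̄ = ΣA·x / ΣA = 60 mm.
Transfer each piece to the vertical centroidal axis using Ī + A·d² with d = x − 60:
  web: d = 0 mm → contributes +11 667 mm⁴
  top flange (beyond web): d = 32.5 mm → contributes +863 500 mm⁴
  bottom flange (beyond web): d = -32.5 mm → contributes +863 500 mm⁴
Total I = 1 738 667 mm⁴.

Iy ≈ 1.74 × 10⁶ mm⁴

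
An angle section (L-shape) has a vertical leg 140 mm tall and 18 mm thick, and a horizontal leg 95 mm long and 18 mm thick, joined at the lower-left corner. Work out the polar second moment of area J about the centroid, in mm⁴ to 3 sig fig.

Break the section into simple shapes (no overlaps), measuring from the bottom-left corner of the bounding box.
Vertical leg: 18 × 140, A = 2 520 mm², y = 70 mm, Ī = 4 116 000 mm⁴.
Horizontal leg (remainder): 77 × 18, A = 1 386 mm², y = 9 mm, Ī = 37 422 mm⁴.
Centroid: ȳ = ΣA·y / ΣA = 48.355 mm.
Transfer each piece to the centroidal x-axis using Ī + A·d² with d = y − 48.355:
  vertical leg: d = 21.645 mm → contributes +5 296 653 mm⁴
  horizontal leg (remainder): d = -39.355 mm → contributes +2 184 063 mm⁴
Total I = 7 480 716 mm⁴.
For the y-axis: x̄ = 25.855 mm.
Repeating about the centroidal y-axis gives I_y = 2 770 364 mm⁴.
Polar second moment: J = I_x + I_y = 10 251 080 mm⁴.

J ≈ 1.03 × 10⁷ mm⁴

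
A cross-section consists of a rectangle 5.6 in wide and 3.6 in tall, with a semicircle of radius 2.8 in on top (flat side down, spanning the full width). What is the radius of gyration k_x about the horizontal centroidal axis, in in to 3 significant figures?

Decompose the section into non-overlapping parts with the origin at the bottom-left of its bounding rectangle.
Rectangular body: 5.6 × 3.6, A = 20.16 in², y = 1.8 in, Ī = 21.773 in⁴.
Semicircular cap: semicircle r = 2.8, A = 12.315 in², y = 4.7884 in, Ī = 6.7463 in⁴.
Centroid: ȳ = ΣA·y / ΣA = 2.9332 in.
Transfer each piece to the horizontal centroidal axis using Ī + A·d² with d = y − 2.9332:
  rectangular body: d = -1.1332 in → contributes +47.663 in⁴
  semicircular cap: d = 1.8551 in → contributes +49.128 in⁴
Total I = 96.791 in⁴.
Radius of gyration: k = √(I/A) = √(96.791 / 32.475) = 1.7264 in.

k_x ≈ 1.73 in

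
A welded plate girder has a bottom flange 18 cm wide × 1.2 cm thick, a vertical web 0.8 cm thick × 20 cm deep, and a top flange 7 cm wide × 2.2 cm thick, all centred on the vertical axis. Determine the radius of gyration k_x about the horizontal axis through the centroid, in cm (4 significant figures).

Treat the section as a set of non-overlapping primitives; coordinates are from the bounding-box lower-left.
Bottom plate: 18 × 1.2, A = 21.6 cm², y = 0.6 cm, Ī = 2.592 cm⁴.
Web plate: 0.8 × 20, A = 16 cm², y = 11.2 cm, Ī = 533.333 cm⁴.
Top plate: 7 × 2.2, A = 15.4 cm², y = 22.3 cm, Ī = 6.21133 cm⁴.
Centroid: ȳ = ΣA·y / ΣA = 10.1053 cm.
Transfer each piece to the horizontal axis through the centroid using Ī + A·d² with d = y − 10.1053:
  bottom plate: d = -9.50528 cm → contributes +1954.16 cm⁴
  web plate: d = 1.09472 cm → contributes +552.508 cm⁴
  top plate: d = 12.1947 cm → contributes +2296.36 cm⁴
Total I = 4803.03 cm⁴.
Radius of gyration: k = √(I/A) = √(4803.03 / 53) = 9.51962 cm.

k_x ≈ 9.520 cm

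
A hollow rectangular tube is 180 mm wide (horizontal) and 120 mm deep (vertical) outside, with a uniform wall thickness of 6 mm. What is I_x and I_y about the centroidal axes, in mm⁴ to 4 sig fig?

I_x ≈ 8.284 × 10⁶ mm⁴, I_y ≈ 1.565 × 10⁷ mm⁴

Treat the section as a set of non-overlapping primitives; coordinates are from the bounding-box lower-left.
Outer rectangle: 180 × 120, A = 21 600 mm², y = 60 mm, Ī = 25 920 000 mm⁴.
Inner void (subtracted): 168 × 108, A = 18 144 mm², y = 60 mm, Ī = 17 635 968 mm⁴.
By symmetry the centroid is at mid-height, ȳ = 60 mm.
All pieces are centred on the centroidal x-axis, so I = ΣĪ (holes subtracted) = 8 284 032 mm⁴.
Repeating about the centroidal y-axis gives I_y = 15 645 312 mm⁴.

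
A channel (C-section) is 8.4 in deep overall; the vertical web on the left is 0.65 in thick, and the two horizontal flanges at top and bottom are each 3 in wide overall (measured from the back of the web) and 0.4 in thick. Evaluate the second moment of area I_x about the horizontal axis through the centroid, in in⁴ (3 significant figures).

I_x ≈ 62.2 in⁴

Decompose the section into non-overlapping parts with the origin at the bottom-left of its bounding rectangle.
Web: 0.65 × 8.4, A = 5.46 in², y = 4.2 in, Ī = 32.105 in⁴.
Top flange (beyond web): 2.35 × 0.4, A = 0.94 in², y = 8.2 in, Ī = 0.012533 in⁴.
Bottom flange (beyond web): 2.35 × 0.4, A = 0.94 in², y = 0.2 in, Ī = 0.012533 in⁴.
By symmetry the centroid is at mid-height, ȳ = 4.2 in.
Transfer each piece to the horizontal axis through the centroid using Ī + A·d² with d = y − 4.2:
  web: d = 0 in → contributes +32.105 in⁴
  top flange (beyond web): d = 4 in → contributes +15.053 in⁴
  bottom flange (beyond web): d = -4 in → contributes +15.053 in⁴
Total I = 62.21 in⁴.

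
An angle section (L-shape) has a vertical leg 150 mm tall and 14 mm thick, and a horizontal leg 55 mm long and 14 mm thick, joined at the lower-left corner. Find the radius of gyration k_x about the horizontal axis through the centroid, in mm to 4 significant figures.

Split into non-overlapping primitives; take the origin at the lower-left of the bounding box.
Vertical leg: 14 × 150, A = 2 100 mm², y = 75 mm, Ī = 3 937 500 mm⁴.
Horizontal leg (remainder): 41 × 14, A = 574 mm², y = 7 mm, Ī = 9375.33 mm⁴.
Centroid: ȳ = ΣA·y / ΣA = 60.4031 mm.
Transfer each piece to the horizontal axis through the centroid using Ī + A·d² with d = y − 60.4031:
  vertical leg: d = 14.5969 mm → contributes +4 384 943 mm⁴
  horizontal leg (remainder): d = -53.4031 mm → contributes +1 646 363 mm⁴
Total I = 6 031 307 mm⁴.
Radius of gyration: k = √(I/A) = √(6 031 307 / 2 674) = 47.4925 mm.

k_x ≈ 47.49 mm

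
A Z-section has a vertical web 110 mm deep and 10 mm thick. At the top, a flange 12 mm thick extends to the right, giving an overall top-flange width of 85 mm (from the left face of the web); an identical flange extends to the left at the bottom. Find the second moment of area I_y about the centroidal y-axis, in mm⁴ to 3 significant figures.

Decompose the section into non-overlapping parts with the origin at the bottom-left of its bounding rectangle.
Web: 10 × 110, A = 1 100 mm², x = 80 mm, Ī = 9166.7 mm⁴.
Top flange (beyond web): 75 × 12, A = 900 mm², x = 122.5 mm, Ī = 421 875 mm⁴.
Bottom flange (beyond web): 75 × 12, A = 900 mm², x = 37.5 mm, Ī = 421 875 mm⁴.
Centroid: x̄ = ΣA·x / ΣA = 80 mm.
Transfer each piece to the centroidal y-axis using Ī + A·d² with d = x − 80:
  web: d = 0 mm → contributes +9166.7 mm⁴
  top flange (beyond web): d = 42.5 mm → contributes +2 047 500 mm⁴
  bottom flange (beyond web): d = -42.5 mm → contributes +2 047 500 mm⁴
Total I = 4 104 167 mm⁴.

I_y ≈ 4.10 × 10⁶ mm⁴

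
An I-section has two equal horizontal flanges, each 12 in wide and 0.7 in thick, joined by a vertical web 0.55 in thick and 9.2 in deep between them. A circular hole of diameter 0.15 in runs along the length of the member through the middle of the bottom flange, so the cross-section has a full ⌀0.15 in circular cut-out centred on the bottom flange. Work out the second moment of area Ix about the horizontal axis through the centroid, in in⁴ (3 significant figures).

Ix ≈ 448 in⁴

Break the section into simple shapes (no overlaps), measuring from the bottom-left corner of the bounding box.
Bottom flange: 12 × 0.7, A = 8.4 in², y = 0.35 in, Ī = 0.343 in⁴.
Web: 0.55 × 9.2, A = 5.06 in², y = 5.3 in, Ī = 35.69 in⁴.
Top flange: 12 × 0.7, A = 8.4 in², y = 10.25 in, Ī = 0.343 in⁴.
Hole (subtracted): ⌀0.15, A = 0.017671 in², y = 0.35 in, Ī = 0.00002485 in⁴.
Centroid: ȳ = ΣA·y / ΣA = 5.304 in.
Transfer each piece to the horizontal axis through the centroid using Ī + A·d² with d = y − 5.304:
  bottom flange: d = -4.954 in → contributes +206.5 in⁴
  web: d = -0.0040048 in → contributes +35.69 in⁴
  top flange: d = 4.946 in → contributes +205.83 in⁴
  hole: d = -4.954 in → contributes −0.43372 in⁴
Total I = 447.58 in⁴.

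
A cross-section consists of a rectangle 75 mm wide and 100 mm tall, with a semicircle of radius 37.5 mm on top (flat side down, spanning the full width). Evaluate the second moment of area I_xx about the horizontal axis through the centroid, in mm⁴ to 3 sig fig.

Treat the section as a set of non-overlapping primitives; coordinates are from the bounding-box lower-left.
Rectangular body: 75 × 100, A = 7 500 mm², y = 50 mm, Ī = 6 250 000 mm⁴.
Semicircular cap: semicircle r = 37.5, A = 2208.9 mm², y = 115.92 mm, Ī = 217 049 mm⁴.
Centroid: ȳ = ΣA·y / ΣA = 64.997 mm.
Transfer each piece to the horizontal axis through the centroid using Ī + A·d² with d = y − 64.997:
  rectangular body: d = -14.997 mm → contributes +7 936 779 mm⁴
  semicircular cap: d = 50.919 mm → contributes +5 944 178 mm⁴
Total I = 13 880 957 mm⁴.

I_xx ≈ 1.39 × 10⁷ mm⁴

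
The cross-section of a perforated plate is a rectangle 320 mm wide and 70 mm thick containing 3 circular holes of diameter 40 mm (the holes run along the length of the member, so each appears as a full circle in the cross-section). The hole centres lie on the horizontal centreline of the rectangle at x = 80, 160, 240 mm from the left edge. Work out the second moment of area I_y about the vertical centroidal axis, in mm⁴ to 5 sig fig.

Treat the section as a set of non-overlapping primitives; coordinates are from the bounding-box lower-left.
Plate: 320 × 70, A = 22 400 mm², x = 160 mm, Ī = 191 146 667 mm⁴.
Hole 1 (subtracted): ⌀40, A = 1256.637 mm², x = 80 mm, Ī = 125663.7 mm⁴.
Hole 2 (subtracted): ⌀40, A = 1256.637 mm², x = 160 mm, Ī = 125663.7 mm⁴.
Hole 3 (subtracted): ⌀40, A = 1256.637 mm², x = 240 mm, Ī = 125663.7 mm⁴.
By symmetry the centroid is at mid-width, x̄ = 160 mm.
Transfer each piece to the vertical centroidal axis using Ī + A·d² with d = x − 160:
  plate: d = 0 mm → contributes +191 146 667 mm⁴
  hole 1: d = -80 mm → contributes −8 168 141 mm⁴
  hole 2: d = 0 mm → contributes −125663.7 mm⁴
  hole 3: d = 80 mm → contributes −8 168 141 mm⁴
Total I = 174 684 721 mm⁴.

I_y ≈ 1.7468 × 10⁸ mm⁴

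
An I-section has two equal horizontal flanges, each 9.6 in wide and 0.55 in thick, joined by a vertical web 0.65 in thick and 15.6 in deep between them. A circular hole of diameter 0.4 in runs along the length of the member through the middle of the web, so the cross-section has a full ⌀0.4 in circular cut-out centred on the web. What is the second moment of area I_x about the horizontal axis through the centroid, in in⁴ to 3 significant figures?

I_x ≈ 894 in⁴

Break the section into simple shapes (no overlaps), measuring from the bottom-left corner of the bounding box.
Bottom flange: 9.6 × 0.55, A = 5.28 in², y = 0.275 in, Ī = 0.1331 in⁴.
Web: 0.65 × 15.6, A = 10.14 in², y = 8.35 in, Ī = 205.64 in⁴.
Top flange: 9.6 × 0.55, A = 5.28 in², y = 16.425 in, Ī = 0.1331 in⁴.
Hole (subtracted): ⌀0.4, A = 0.12566 in², y = 8.35 in, Ī = 0.0012566 in⁴.
By symmetry the centroid is at mid-height, ȳ = 8.35 in.
Transfer each piece to the horizontal axis through the centroid using Ī + A·d² with d = y − 8.35:
  bottom flange: d = -8.075 in → contributes +344.42 in⁴
  web: d = 0 in → contributes +205.64 in⁴
  top flange: d = 8.075 in → contributes +344.42 in⁴
  hole: d = 0 in → contributes −0.0012566 in⁴
Total I = 894.48 in⁴.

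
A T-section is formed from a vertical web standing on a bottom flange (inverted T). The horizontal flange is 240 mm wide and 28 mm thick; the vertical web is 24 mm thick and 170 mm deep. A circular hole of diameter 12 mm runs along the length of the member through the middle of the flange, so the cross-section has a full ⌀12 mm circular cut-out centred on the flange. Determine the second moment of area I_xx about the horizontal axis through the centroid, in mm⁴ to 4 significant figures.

Treat the section as a set of non-overlapping primitives; coordinates are from the bounding-box lower-left.
Flange: 240 × 28, A = 6 720 mm², y = 14 mm, Ī = 439 040 mm⁴.
Web: 24 × 170, A = 4 080 mm², y = 113 mm, Ī = 9 826 000 mm⁴.
Hole (subtracted): ⌀12, A = 113.097 mm², y = 14 mm, Ī = 1017.88 mm⁴.
Centroid: ȳ = ΣA·y / ΣA = 51.7958 mm.
Transfer each piece to the horizontal axis through the centroid using Ī + A·d² with d = y − 51.7958:
  flange: d = -37.7958 mm → contributes +10 038 709 mm⁴
  web: d = 61.2042 mm → contributes +25 109 494 mm⁴
  hole: d = -37.7958 mm → contributes −162 580 mm⁴
Total I = 34 985 624 mm⁴.

I_xx ≈ 3.499 × 10⁷ mm⁴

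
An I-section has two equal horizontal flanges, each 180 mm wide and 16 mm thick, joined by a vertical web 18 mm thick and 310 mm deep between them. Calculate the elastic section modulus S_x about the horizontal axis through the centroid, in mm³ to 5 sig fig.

S_x ≈ 1.1570 × 10⁶ mm³

Treat the section as a set of non-overlapping primitives; coordinates are from the bounding-box lower-left.
Bottom flange: 180 × 16, A = 2 880 mm², y = 8 mm, Ī = 61 440 mm⁴.
Web: 18 × 310, A = 5 580 mm², y = 171 mm, Ī = 44 686 500 mm⁴.
Top flange: 180 × 16, A = 2 880 mm², y = 334 mm, Ī = 61 440 mm⁴.
By symmetry the centroid is at mid-height, ȳ = 171 mm.
Transfer each piece to the horizontal axis through the centroid using Ī + A·d² with d = y − 171:
  bottom flange: d = -163 mm → contributes +76 580 160 mm⁴
  web: d = 0 mm → contributes +44 686 500 mm⁴
  top flange: d = 163 mm → contributes +76 580 160 mm⁴
Total I = 197 846 820 mm⁴.
Extreme fibre distance c = 171 mm; S = I/c = 1 156 999 mm³.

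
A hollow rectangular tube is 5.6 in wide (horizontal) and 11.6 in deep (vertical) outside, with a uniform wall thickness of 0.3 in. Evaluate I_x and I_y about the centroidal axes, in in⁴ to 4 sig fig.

Split into non-overlapping primitives; take the origin at the lower-left of the bounding box.
Outer rectangle: 5.6 × 11.6, A = 64.96 in², y = 5.8 in, Ī = 728.418 in⁴.
Inner void (subtracted): 5 × 11, A = 55 in², y = 5.8 in, Ī = 554.583 in⁴.
By symmetry the centroid is at mid-height, ȳ = 5.8 in.
All pieces are centred on the centroidal x-axis, so I = ΣĪ (holes subtracted) = 173.835 in⁴.
Repeating about the centroidal y-axis gives I_y = 55.1788 in⁴.

I_x ≈ 173.8 in⁴, I_y ≈ 55.18 in⁴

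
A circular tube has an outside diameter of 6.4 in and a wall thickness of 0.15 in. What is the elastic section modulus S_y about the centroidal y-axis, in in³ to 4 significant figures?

Break the section into simple shapes (no overlaps), measuring from the bottom-left corner of the bounding box.
Outer circle: ⌀6.4, A = 32.1699 in², x = 3.2 in, Ī = 82.355 in⁴.
Bore (subtracted): ⌀6.1, A = 29.2247 in², x = 3.2 in, Ī = 67.9656 in⁴.
By symmetry the centroid is at mid-width, x̄ = 3.2 in.
All pieces are centred on the centroidal y-axis, so I = ΣĪ (holes subtracted) = 14.3894 in⁴.
Extreme fibre distance c = 3.2 in; S = I/c = 4.49667 in³.

S_y ≈ 4.497 in³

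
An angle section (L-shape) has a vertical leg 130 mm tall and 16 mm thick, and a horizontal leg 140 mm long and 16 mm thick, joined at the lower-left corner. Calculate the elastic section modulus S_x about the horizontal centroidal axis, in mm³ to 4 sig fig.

S_x ≈ 6.755 × 10⁴ mm³

Treat the section as a set of non-overlapping primitives; coordinates are from the bounding-box lower-left.
Vertical leg: 16 × 130, A = 2 080 mm², y = 65 mm, Ī = 2 929 333 mm⁴.
Horizontal leg (remainder): 124 × 16, A = 1 984 mm², y = 8 mm, Ī = 42325.3 mm⁴.
Centroid: ȳ = ΣA·y / ΣA = 37.1732 mm.
Transfer each piece to the horizontal centroidal axis using Ī + A·d² with d = y − 37.1732:
  vertical leg: d = 27.8268 mm → contributes +4 539 938 mm⁴
  horizontal leg (remainder): d = -29.1732 mm → contributes +1 730 863 mm⁴
Total I = 6 270 801 mm⁴.
Extreme fibre distance c = 92.8268 mm; S = I/c = 67553.8 mm³.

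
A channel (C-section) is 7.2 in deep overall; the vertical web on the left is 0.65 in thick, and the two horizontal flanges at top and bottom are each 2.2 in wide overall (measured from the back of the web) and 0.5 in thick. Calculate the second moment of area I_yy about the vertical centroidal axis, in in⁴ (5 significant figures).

I_yy ≈ 1.8840 in⁴

Split into non-overlapping primitives; take the origin at the lower-left of the bounding box.
Web: 0.65 × 7.2, A = 4.68 in², x = 0.325 in, Ī = 0.164775 in⁴.
Top flange (beyond web): 1.55 × 0.5, A = 0.775 in², x = 1.425 in, Ī = 0.1551615 in⁴.
Bottom flange (beyond web): 1.55 × 0.5, A = 0.775 in², x = 1.425 in, Ī = 0.1551615 in⁴.
Centroid: x̄ = ΣA·x / ΣA = 0.5986758 in.
Transfer each piece to the vertical centroidal axis using Ī + A·d² with d = x − 0.5986758:
  web: d = -0.2736758 in → contributes +0.5152996 in⁴
  top flange (beyond web): d = 0.8263242 in → contributes +0.6843406 in⁴
  bottom flange (beyond web): d = 0.8263242 in → contributes +0.6843406 in⁴
Total I = 1.883981 in⁴.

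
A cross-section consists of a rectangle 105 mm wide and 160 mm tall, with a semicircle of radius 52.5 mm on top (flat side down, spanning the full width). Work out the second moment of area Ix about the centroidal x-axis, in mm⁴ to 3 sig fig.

Decompose the section into non-overlapping parts with the origin at the bottom-left of its bounding rectangle.
Rectangular body: 105 × 160, A = 16 800 mm², y = 80 mm, Ī = 35 840 000 mm⁴.
Semicircular cap: semicircle r = 52.5, A = 4329.5 mm², y = 182.28 mm, Ī = 833 814 mm⁴.
Centroid: ȳ = ΣA·y / ΣA = 100.96 mm.
Transfer each piece to the centroidal x-axis using Ī + A·d² with d = y − 100.96:
  rectangular body: d = -20.958 mm → contributes +43 219 099 mm⁴
  semicircular cap: d = 81.324 mm → contributes +29 467 293 mm⁴
Total I = 72 686 391 mm⁴.

Ix ≈ 7.27 × 10⁷ mm⁴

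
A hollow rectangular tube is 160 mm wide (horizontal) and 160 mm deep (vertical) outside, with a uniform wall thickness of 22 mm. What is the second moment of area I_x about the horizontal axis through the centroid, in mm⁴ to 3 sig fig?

Split into non-overlapping primitives; take the origin at the lower-left of the bounding box.
Outer rectangle: 160 × 160, A = 25 600 mm², y = 80 mm, Ī = 54 613 333 mm⁴.
Inner void (subtracted): 116 × 116, A = 13 456 mm², y = 80 mm, Ī = 15 088 661 mm⁴.
By symmetry the centroid is at mid-height, ȳ = 80 mm.
All pieces are centred on the horizontal axis through the centroid, so I = ΣĪ (holes subtracted) = 39 524 672 mm⁴.

I_x ≈ 3.95 × 10⁷ mm⁴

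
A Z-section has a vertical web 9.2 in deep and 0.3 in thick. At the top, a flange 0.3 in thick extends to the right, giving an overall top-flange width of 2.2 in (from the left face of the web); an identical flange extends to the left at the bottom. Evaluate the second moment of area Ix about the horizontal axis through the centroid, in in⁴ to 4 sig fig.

Ix ≈ 42.05 in⁴

Split into non-overlapping primitives; take the origin at the lower-left of the bounding box.
Web: 0.3 × 9.2, A = 2.76 in², y = 4.6 in, Ī = 19.4672 in⁴.
Top flange (beyond web): 1.9 × 0.3, A = 0.57 in², y = 9.05 in, Ī = 0.004275 in⁴.
Bottom flange (beyond web): 1.9 × 0.3, A = 0.57 in², y = 0.15 in, Ī = 0.004275 in⁴.
Centroid: ȳ = ΣA·y / ΣA = 4.6 in.
Transfer each piece to the horizontal axis through the centroid using Ī + A·d² with d = y − 4.6:
  web: d = 0 in → contributes +19.4672 in⁴
  top flange (beyond web): d = 4.45 in → contributes +11.2917 in⁴
  bottom flange (beyond web): d = -4.45 in → contributes +11.2917 in⁴
Total I = 42.0506 in⁴.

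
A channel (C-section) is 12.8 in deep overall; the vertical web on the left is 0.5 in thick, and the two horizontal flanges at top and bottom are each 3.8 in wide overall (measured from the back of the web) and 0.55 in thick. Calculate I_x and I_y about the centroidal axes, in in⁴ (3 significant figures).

Break the section into simple shapes (no overlaps), measuring from the bottom-left corner of the bounding box.
Web: 0.5 × 12.8, A = 6.4 in², y = 6.4 in, Ī = 87.381 in⁴.
Top flange (beyond web): 3.3 × 0.55, A = 1.815 in², y = 12.525 in, Ī = 0.045753 in⁴.
Bottom flange (beyond web): 3.3 × 0.55, A = 1.815 in², y = 0.275 in, Ī = 0.045753 in⁴.
By symmetry the centroid is at mid-height, ȳ = 6.4 in.
Transfer each piece to the centroidal x-axis using Ī + A·d² with d = y − 6.4:
  web: d = 0 in → contributes +87.381 in⁴
  top flange (beyond web): d = 6.125 in → contributes +68.137 in⁴
  bottom flange (beyond web): d = -6.125 in → contributes +68.137 in⁴
Total I = 223.65 in⁴.
For the y-axis: x̄ = 0.93764 in.
Repeating about the centroidal y-axis gives I_y = 11.789 in⁴.

I_x ≈ 224 in⁴, I_y ≈ 11.8 in⁴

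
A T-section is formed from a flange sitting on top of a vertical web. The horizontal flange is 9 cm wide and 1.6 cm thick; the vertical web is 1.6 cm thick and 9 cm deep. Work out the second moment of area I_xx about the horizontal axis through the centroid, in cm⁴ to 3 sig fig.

I_xx ≈ 303 cm⁴

Treat the section as a set of non-overlapping primitives; coordinates are from the bounding-box lower-left.
Flange: 9 × 1.6, A = 14.4 cm², y = 9.8 cm, Ī = 3.072 cm⁴.
Web: 1.6 × 9, A = 14.4 cm², y = 4.5 cm, Ī = 97.2 cm⁴.
Centroid: ȳ = ΣA·y / ΣA = 7.15 cm.
Transfer each piece to the horizontal axis through the centroid using Ī + A·d² with d = y − 7.15:
  flange: d = 2.65 cm → contributes +104.2 cm⁴
  web: d = -2.65 cm → contributes +198.32 cm⁴
Total I = 302.52 cm⁴.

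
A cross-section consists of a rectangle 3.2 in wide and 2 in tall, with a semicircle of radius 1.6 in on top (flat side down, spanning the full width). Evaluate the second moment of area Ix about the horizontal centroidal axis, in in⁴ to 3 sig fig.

Decompose the section into non-overlapping parts with the origin at the bottom-left of its bounding rectangle.
Rectangular body: 3.2 × 2, A = 6.4 in², y = 1 in, Ī = 2.1333 in⁴.
Semicircular cap: semicircle r = 1.6, A = 4.0212 in², y = 2.6791 in, Ī = 0.7193 in⁴.
Centroid: ȳ = ΣA·y / ΣA = 1.6479 in.
Transfer each piece to the horizontal centroidal axis using Ī + A·d² with d = y − 1.6479:
  rectangular body: d = -0.6479 in → contributes +4.8199 in⁴
  semicircular cap: d = 1.0312 in → contributes +4.9951 in⁴
Total I = 9.8149 in⁴.

Ix ≈ 9.81 in⁴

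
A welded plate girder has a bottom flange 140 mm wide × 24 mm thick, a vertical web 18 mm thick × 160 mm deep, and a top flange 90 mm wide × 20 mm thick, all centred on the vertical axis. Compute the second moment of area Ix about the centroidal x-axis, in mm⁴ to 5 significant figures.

Treat the section as a set of non-overlapping primitives; coordinates are from the bounding-box lower-left.
Bottom plate: 140 × 24, A = 3 360 mm², y = 12 mm, Ī = 161 280 mm⁴.
Web plate: 18 × 160, A = 2 880 mm², y = 104 mm, Ī = 6 144 000 mm⁴.
Top plate: 90 × 20, A = 1 800 mm², y = 194 mm, Ī = 60 000 mm⁴.
Centroid: ȳ = ΣA·y / ΣA = 85.70149 mm.
Transfer each piece to the centroidal x-axis using Ī + A·d² with d = y − 85.70149:
  bottom plate: d = -73.70149 mm → contributes +18 412 498 mm⁴
  web plate: d = 18.29851 mm → contributes +7 108 326 mm⁴
  top plate: d = 108.2985 mm → contributes +21 171 420 mm⁴
Total I = 46 692 244 mm⁴.

Ix ≈ 4.6692 × 10⁷ mm⁴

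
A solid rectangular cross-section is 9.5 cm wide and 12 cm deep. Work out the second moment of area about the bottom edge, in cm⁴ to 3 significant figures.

I_base ≈ 5470 cm⁴

The section: 9.5 × 12, A = 114 cm², y = 6 cm, Ī = 1 368 cm⁴.
Transfer it to a horizontal axis along the bottom face using Ī + A·d² with d = y − 0:
  the section: d = 6 cm → contributes +5 472 cm⁴
Total I = 5 472 cm⁴.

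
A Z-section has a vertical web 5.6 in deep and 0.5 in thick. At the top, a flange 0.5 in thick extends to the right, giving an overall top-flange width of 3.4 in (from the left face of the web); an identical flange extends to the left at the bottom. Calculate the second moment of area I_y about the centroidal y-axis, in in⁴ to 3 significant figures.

I_y ≈ 10.5 in⁴

Split into non-overlapping primitives; take the origin at the lower-left of the bounding box.
Web: 0.5 × 5.6, A = 2.8 in², x = 3.15 in, Ī = 0.058333 in⁴.
Top flange (beyond web): 2.9 × 0.5, A = 1.45 in², x = 4.85 in, Ī = 1.0162 in⁴.
Bottom flange (beyond web): 2.9 × 0.5, A = 1.45 in², x = 1.45 in, Ī = 1.0162 in⁴.
Centroid: x̄ = ΣA·x / ΣA = 3.15 in.
Transfer each piece to the centroidal y-axis using Ī + A·d² with d = x − 3.15:
  web: d = 0 in → contributes +0.058333 in⁴
  top flange (beyond web): d = 1.7 in → contributes +5.2067 in⁴
  bottom flange (beyond web): d = -1.7 in → contributes +5.2067 in⁴
Total I = 10.472 in⁴.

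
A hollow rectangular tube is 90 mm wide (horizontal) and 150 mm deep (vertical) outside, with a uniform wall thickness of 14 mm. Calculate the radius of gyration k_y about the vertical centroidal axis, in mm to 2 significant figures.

k_y ≈ 34 mm

Split into non-overlapping primitives; take the origin at the lower-left of the bounding box.
Outer rectangle: 90 × 150, A = 13 500 mm², x = 45 mm, Ī = 9 112 500 mm⁴.
Inner void (subtracted): 62 × 122, A = 7 564 mm², x = 45 mm, Ī = 2 423 001 mm⁴.
By symmetry the centroid is at mid-width, x̄ = 45 mm.
All pieces are centred on the vertical centroidal axis, so I = ΣĪ (holes subtracted) = 6 689 499 mm⁴.
Radius of gyration: k = √(I/A) = √(6 689 499 / 5 936) = 33.57 mm.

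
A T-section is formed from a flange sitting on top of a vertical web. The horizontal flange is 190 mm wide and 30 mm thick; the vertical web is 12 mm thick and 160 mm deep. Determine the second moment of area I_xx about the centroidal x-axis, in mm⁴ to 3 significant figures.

I_xx ≈ 1.75 × 10⁷ mm⁴

Split into non-overlapping primitives; take the origin at the lower-left of the bounding box.
Flange: 190 × 30, A = 5 700 mm², y = 175 mm, Ī = 427 500 mm⁴.
Web: 12 × 160, A = 1 920 mm², y = 80 mm, Ī = 4 096 000 mm⁴.
Centroid: ȳ = ΣA·y / ΣA = 151.06 mm.
Transfer each piece to the centroidal x-axis using Ī + A·d² with d = y − 151.06:
  flange: d = 23.937 mm → contributes +3 693 488 mm⁴
  web: d = -71.063 mm → contributes +13 791 902 mm⁴
Total I = 17 485 390 mm⁴.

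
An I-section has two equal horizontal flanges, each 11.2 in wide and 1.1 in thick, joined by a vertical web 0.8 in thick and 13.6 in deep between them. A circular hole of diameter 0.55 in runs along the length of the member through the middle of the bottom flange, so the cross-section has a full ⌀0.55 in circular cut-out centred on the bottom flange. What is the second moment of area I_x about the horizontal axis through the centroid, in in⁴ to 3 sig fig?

Decompose the section into non-overlapping parts with the origin at the bottom-left of its bounding rectangle.
Bottom flange: 11.2 × 1.1, A = 12.32 in², y = 0.55 in, Ī = 1.2423 in⁴.
Web: 0.8 × 13.6, A = 10.88 in², y = 7.9 in, Ī = 167.7 in⁴.
Top flange: 11.2 × 1.1, A = 12.32 in², y = 15.25 in, Ī = 1.2423 in⁴.
Hole (subtracted): ⌀0.55, A = 0.23758 in², y = 0.55 in, Ī = 0.0044918 in⁴.
Centroid: ȳ = ΣA·y / ΣA = 7.9495 in.
Transfer each piece to the horizontal axis through the centroid using Ī + A·d² with d = y − 7.9495:
  bottom flange: d = -7.3995 in → contributes +675.79 in⁴
  web: d = -0.049493 in → contributes +167.72 in⁴
  top flange: d = 7.3005 in → contributes +657.87 in⁴
  hole: d = -7.3995 in → contributes −13.013 in⁴
Total I = 1488.4 in⁴.

I_x ≈ 1490 in⁴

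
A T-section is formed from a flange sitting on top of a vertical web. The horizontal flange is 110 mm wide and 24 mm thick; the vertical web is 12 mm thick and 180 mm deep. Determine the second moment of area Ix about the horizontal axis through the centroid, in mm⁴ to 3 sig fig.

Ix ≈ 1.83 × 10⁷ mm⁴

Decompose the section into non-overlapping parts with the origin at the bottom-left of its bounding rectangle.
Flange: 110 × 24, A = 2 640 mm², y = 192 mm, Ī = 126 720 mm⁴.
Web: 12 × 180, A = 2 160 mm², y = 90 mm, Ī = 5 832 000 mm⁴.
Centroid: ȳ = ΣA·y / ΣA = 146.1 mm.
Transfer each piece to the horizontal axis through the centroid using Ī + A·d² with d = y − 146.1:
  flange: d = 45.9 mm → contributes +5 688 698 mm⁴
  web: d = -56.1 mm → contributes +12 629 974 mm⁴
Total I = 18 318 672 mm⁴.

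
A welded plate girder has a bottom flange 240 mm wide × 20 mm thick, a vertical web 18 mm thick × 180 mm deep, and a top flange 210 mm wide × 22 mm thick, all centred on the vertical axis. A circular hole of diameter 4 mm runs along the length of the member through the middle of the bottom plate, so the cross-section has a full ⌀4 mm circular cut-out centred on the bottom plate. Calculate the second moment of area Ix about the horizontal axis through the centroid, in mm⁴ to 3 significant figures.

Treat the section as a set of non-overlapping primitives; coordinates are from the bounding-box lower-left.
Bottom plate: 240 × 20, A = 4 800 mm², y = 10 mm, Ī = 160 000 mm⁴.
Web plate: 18 × 180, A = 3 240 mm², y = 110 mm, Ī = 8 748 000 mm⁴.
Top plate: 210 × 22, A = 4 620 mm², y = 211 mm, Ī = 186 340 mm⁴.
Hole (subtracted): ⌀4, A = 12.566 mm², y = 10 mm, Ī = 12.566 mm⁴.
Centroid: ȳ = ΣA·y / ΣA = 109.04 mm.
Transfer each piece to the horizontal axis through the centroid using Ī + A·d² with d = y − 109.04:
  bottom plate: d = -99.041 mm → contributes +47 244 190 mm⁴
  web plate: d = 0.95856 mm → contributes +8 750 977 mm⁴
  top plate: d = 101.96 mm → contributes +48 213 774 mm⁴
  hole: d = -99.041 mm → contributes −123 279 mm⁴
Total I = 104 085 663 mm⁴.

Ix ≈ 1.04 × 10⁸ mm⁴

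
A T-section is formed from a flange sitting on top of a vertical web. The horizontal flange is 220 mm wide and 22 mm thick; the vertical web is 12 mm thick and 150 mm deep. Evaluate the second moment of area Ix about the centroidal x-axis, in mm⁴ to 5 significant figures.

Ix ≈ 1.3274 × 10⁷ mm⁴

Treat the section as a set of non-overlapping primitives; coordinates are from the bounding-box lower-left.
Flange: 220 × 22, A = 4 840 mm², y = 161 mm, Ī = 195213.3 mm⁴.
Web: 12 × 150, A = 1 800 mm², y = 75 mm, Ī = 3 375 000 mm⁴.
Centroid: ȳ = ΣA·y / ΣA = 137.6867 mm.
Transfer each piece to the centroidal x-axis using Ī + A·d² with d = y − 137.6867:
  flange: d = 23.31325 mm → contributes +2 825 791 mm⁴
  web: d = -62.68675 mm → contributes +10 448 331 mm⁴
Total I = 13 274 122 mm⁴.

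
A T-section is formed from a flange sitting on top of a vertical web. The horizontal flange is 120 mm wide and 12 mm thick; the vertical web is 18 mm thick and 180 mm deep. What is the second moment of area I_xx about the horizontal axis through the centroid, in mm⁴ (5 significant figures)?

I_xx ≈ 1.7953 × 10⁷ mm⁴

Decompose the section into non-overlapping parts with the origin at the bottom-left of its bounding rectangle.
Flange: 120 × 12, A = 1 440 mm², y = 186 mm, Ī = 17 280 mm⁴.
Web: 18 × 180, A = 3 240 mm², y = 90 mm, Ī = 8 748 000 mm⁴.
Centroid: ȳ = ΣA·y / ΣA = 119.5385 mm.
Transfer each piece to the horizontal axis through the centroid using Ī + A·d² with d = y − 119.5385:
  flange: d = 66.46154 mm → contributes +6 377 956 mm⁴
  web: d = -29.53846 mm → contributes +11 574 967 mm⁴
Total I = 17 952 923 mm⁴.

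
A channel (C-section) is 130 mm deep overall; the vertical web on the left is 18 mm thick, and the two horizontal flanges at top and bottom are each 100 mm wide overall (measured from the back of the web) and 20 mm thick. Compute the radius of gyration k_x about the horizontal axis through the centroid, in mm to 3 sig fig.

k_x ≈ 48.7 mm

Break the section into simple shapes (no overlaps), measuring from the bottom-left corner of the bounding box.
Web: 18 × 130, A = 2 340 mm², y = 65 mm, Ī = 3 295 500 mm⁴.
Top flange (beyond web): 82 × 20, A = 1 640 mm², y = 120 mm, Ī = 54 667 mm⁴.
Bottom flange (beyond web): 82 × 20, A = 1 640 mm², y = 10 mm, Ī = 54 667 mm⁴.
By symmetry the centroid is at mid-height, ȳ = 65 mm.
Transfer each piece to the horizontal axis through the centroid using Ī + A·d² with d = y − 65:
  web: d = 0 mm → contributes +3 295 500 mm⁴
  top flange (beyond web): d = 55 mm → contributes +5 015 667 mm⁴
  bottom flange (beyond web): d = -55 mm → contributes +5 015 667 mm⁴
Total I = 13 326 833 mm⁴.
Radius of gyration: k = √(I/A) = √(13 326 833 / 5 620) = 48.696 mm.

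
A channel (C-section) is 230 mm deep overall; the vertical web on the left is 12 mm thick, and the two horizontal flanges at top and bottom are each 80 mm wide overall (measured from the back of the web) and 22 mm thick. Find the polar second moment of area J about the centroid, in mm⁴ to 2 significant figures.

Break the section into simple shapes (no overlaps), measuring from the bottom-left corner of the bounding box.
Web: 12 × 230, A = 2 760 mm², y = 115 mm, Ī = 12 167 000 mm⁴.
Top flange (beyond web): 68 × 22, A = 1 496 mm², y = 219 mm, Ī = 60 339 mm⁴.
Bottom flange (beyond web): 68 × 22, A = 1 496 mm², y = 11 mm, Ī = 60 339 mm⁴.
By symmetry the centroid is at mid-height, ȳ = 115 mm.
Transfer each piece to the centroidal x-axis using Ī + A·d² with d = y − 115:
  web: d = 0 mm → contributes +12 167 000 mm⁴
  top flange (beyond web): d = 104 mm → contributes +16 241 075 mm⁴
  bottom flange (beyond web): d = -104 mm → contributes +16 241 075 mm⁴
Total I = 44 649 149 mm⁴.
For the y-axis: x̄ = 26.81 mm.
Repeating about the centroidal y-axis gives I_y = 3 483 094 mm⁴.
Polar second moment: J = I_x + I_y = 48 132 244 mm⁴.

J ≈ 4.8 × 10⁷ mm⁴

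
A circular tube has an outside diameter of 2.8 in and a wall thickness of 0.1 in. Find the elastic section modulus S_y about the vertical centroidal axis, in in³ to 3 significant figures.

S_y ≈ 0.553 in³

Treat the section as a set of non-overlapping primitives; coordinates are from the bounding-box lower-left.
Outer circle: ⌀2.8, A = 6.1575 in², x = 1.4 in, Ī = 3.0172 in⁴.
Bore (subtracted): ⌀2.6, A = 5.3093 in², x = 1.4 in, Ī = 2.2432 in⁴.
By symmetry the centroid is at mid-width, x̄ = 1.4 in.
All pieces are centred on the vertical centroidal axis, so I = ΣĪ (holes subtracted) = 0.77401 in⁴.
Extreme fibre distance c = 1.4 in; S = I/c = 0.55286 in³.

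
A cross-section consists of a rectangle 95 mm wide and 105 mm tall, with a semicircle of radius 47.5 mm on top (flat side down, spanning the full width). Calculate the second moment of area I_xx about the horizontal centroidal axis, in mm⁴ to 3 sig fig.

I_xx ≈ 2.35 × 10⁷ mm⁴

Decompose the section into non-overlapping parts with the origin at the bottom-left of its bounding rectangle.
Rectangular body: 95 × 105, A = 9 975 mm², y = 52.5 mm, Ī = 9 164 531 mm⁴.
Semicircular cap: semicircle r = 47.5, A = 3544.1 mm², y = 125.16 mm, Ī = 558 736 mm⁴.
Centroid: ȳ = ΣA·y / ΣA = 71.548 mm.
Transfer each piece to the horizontal centroidal axis using Ī + A·d² with d = y − 71.548:
  rectangular body: d = -19.048 mm → contributes +12 783 770 mm⁴
  semicircular cap: d = 53.612 mm → contributes +10 745 191 mm⁴
Total I = 23 528 961 mm⁴.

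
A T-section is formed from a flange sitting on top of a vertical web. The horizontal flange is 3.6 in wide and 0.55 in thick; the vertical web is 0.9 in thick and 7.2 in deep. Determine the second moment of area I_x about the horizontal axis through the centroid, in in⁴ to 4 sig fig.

Treat the section as a set of non-overlapping primitives; coordinates are from the bounding-box lower-left.
Flange: 3.6 × 0.55, A = 1.98 in², y = 7.475 in, Ī = 0.0499125 in⁴.
Web: 0.9 × 7.2, A = 6.48 in², y = 3.6 in, Ī = 27.9936 in⁴.
Centroid: ȳ = ΣA·y / ΣA = 4.50691 in.
Transfer each piece to the horizontal axis through the centroid using Ī + A·d² with d = y − 4.50691:
  flange: d = 2.96809 in → contributes +17.4928 in⁴
  web: d = -0.906915 in → contributes +33.3234 in⁴
Total I = 50.8161 in⁴.

I_x ≈ 50.82 in⁴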